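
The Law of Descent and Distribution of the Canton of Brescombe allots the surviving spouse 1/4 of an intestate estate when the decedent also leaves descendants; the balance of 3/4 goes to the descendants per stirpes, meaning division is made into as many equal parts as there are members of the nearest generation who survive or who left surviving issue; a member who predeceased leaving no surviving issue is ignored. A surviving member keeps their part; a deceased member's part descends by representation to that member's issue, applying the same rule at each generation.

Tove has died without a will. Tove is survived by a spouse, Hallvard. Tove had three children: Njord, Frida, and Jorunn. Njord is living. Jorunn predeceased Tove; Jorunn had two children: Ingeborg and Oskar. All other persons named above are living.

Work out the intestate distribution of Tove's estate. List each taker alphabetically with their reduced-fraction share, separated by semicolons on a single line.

Frida 1/4; Hallvard 1/4; Ingeborg 1/8; Njord 1/4; Oskar 1/8

Hallvard, as surviving spouse, takes 1/4.
The remaining 3/4 passes to Tove's descendants per stirpes.
The 3/4 is divided into 3 equal shares of 1/4 among Njord, Frida, Jorunn.
Njord is living and takes 1/4.
Frida is living and takes 1/4.
Jorunn predeceased; the 1/4 allotted to Jorunn's branch passes to Jorunn's issue by representation.
The 1/4 is divided into 2 equal shares of 1/8 among Ingeborg, Oskar.
Ingeborg is living and takes 1/8.
Oskar is living and takes 1/8.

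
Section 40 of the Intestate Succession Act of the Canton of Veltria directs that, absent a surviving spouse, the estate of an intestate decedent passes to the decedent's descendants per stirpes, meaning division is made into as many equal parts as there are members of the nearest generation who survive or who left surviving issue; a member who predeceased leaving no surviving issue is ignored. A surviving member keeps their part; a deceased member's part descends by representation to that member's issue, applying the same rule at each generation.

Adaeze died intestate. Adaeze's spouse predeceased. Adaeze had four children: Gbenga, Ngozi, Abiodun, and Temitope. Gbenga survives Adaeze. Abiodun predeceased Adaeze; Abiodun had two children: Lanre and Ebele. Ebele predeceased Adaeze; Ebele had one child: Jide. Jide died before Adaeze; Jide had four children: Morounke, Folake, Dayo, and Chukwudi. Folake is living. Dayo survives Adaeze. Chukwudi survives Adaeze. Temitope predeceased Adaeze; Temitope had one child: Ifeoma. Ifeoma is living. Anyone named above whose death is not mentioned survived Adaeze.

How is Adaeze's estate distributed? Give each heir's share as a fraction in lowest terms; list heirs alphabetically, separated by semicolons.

There is no surviving spouse, so the entire estate passes to Adaeze's descendants per stirpes.
The estate is divided into 4 equal shares of 1/4 among Gbenga, Ngozi, Abiodun, Temitope.
Gbenga is living and takes 1/4.
Ngozi is living and takes 1/4.
Abiodun predeceased; the 1/4 allotted to Abiodun's branch passes to Abiodun's issue by representation.
The 1/4 is divided into 2 equal shares of 1/8 among Lanre, Ebele.
Lanre is living and takes 1/8.
Ebele predeceased; the 1/8 allotted to Ebele's branch passes to Ebele's issue by representation.
Jide's line is the sole branch at this level, so the full 1/8 passes to Jide's issue by representation.
The 1/8 is divided into 4 equal shares of 1/32 among Morounke, Folake, Dayo, Chukwudi.
Morounke is living and takes 1/32.
Folake is living and takes 1/32.
Dayo is living and takes 1/32.
Chukwudi is living and takes 1/32.
Temitope predeceased; the 1/4 allotted to Temitope's branch passes to Temitope's issue by representation.
Ifeoma is the sole taker at this level and receives the full 1/4.

Chukwudi 1/32; Dayo 1/32; Folake 1/32; Gbenga 1/4; Ifeoma 1/4; Lanre 1/8; Morounke 1/32; Ngozi 1/4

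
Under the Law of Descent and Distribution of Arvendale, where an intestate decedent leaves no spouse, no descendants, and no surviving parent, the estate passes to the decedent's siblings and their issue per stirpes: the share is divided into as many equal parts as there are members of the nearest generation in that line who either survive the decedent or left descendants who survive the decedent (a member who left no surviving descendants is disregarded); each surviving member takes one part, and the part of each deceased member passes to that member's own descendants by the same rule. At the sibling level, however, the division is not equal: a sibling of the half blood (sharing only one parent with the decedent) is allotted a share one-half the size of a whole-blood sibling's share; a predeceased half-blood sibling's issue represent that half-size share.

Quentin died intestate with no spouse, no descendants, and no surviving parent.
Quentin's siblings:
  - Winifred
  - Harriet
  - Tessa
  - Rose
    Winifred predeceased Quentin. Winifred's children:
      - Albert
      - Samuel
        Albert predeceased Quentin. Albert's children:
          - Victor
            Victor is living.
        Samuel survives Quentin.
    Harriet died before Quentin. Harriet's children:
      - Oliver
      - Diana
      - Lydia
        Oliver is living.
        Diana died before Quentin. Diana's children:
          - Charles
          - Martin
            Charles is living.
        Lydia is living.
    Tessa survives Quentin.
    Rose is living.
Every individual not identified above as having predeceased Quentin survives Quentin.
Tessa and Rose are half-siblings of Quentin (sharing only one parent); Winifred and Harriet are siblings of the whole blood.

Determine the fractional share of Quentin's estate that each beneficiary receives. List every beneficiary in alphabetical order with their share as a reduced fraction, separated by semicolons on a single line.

Charles 1/18; Lydia 1/9; Martin 1/18; Oliver 1/9; Rose 1/6; Samuel 1/6; Tessa 1/6; Victor 1/6

No spouse, descendants, or parent survives, so the estate passes to Quentin's siblings per stirpes.
Half-blood siblings count for one-half the weight of whole-blood siblings at the initial division.
Dividing 1 in proportion to weights (total weight 3): Winifred (weight 1) → 1/3; Harriet (weight 1) → 1/3; Tessa (weight 1/2) → 1/6; Rose (weight 1/2) → 1/6.
Winifred predeceased; the 1/3 allotted to Winifred's branch passes to Winifred's issue by representation.
The 1/3 is divided into 2 equal shares of 1/6 among Albert, Samuel.
Albert predeceased; the 1/6 allotted to Albert's branch passes to Albert's issue by representation.
Victor is the sole taker at this level and receives the full 1/6.
Samuel is living and takes 1/6.
Harriet predeceased; the 1/3 allotted to Harriet's branch passes to Harriet's issue by representation.
The 1/3 is divided into 3 equal shares of 1/9 among Oliver, Diana, Lydia.
Oliver is living and takes 1/9.
Diana predeceased; the 1/9 allotted to Diana's branch passes to Diana's issue by representation.
The 1/9 is divided into 2 equal shares of 1/18 among Charles, Martin.
Charles is living and takes 1/18.
Martin is living and takes 1/18.
Lydia is living and takes 1/9.
Tessa is living and takes 1/6.
Rose is living and takes 1/6.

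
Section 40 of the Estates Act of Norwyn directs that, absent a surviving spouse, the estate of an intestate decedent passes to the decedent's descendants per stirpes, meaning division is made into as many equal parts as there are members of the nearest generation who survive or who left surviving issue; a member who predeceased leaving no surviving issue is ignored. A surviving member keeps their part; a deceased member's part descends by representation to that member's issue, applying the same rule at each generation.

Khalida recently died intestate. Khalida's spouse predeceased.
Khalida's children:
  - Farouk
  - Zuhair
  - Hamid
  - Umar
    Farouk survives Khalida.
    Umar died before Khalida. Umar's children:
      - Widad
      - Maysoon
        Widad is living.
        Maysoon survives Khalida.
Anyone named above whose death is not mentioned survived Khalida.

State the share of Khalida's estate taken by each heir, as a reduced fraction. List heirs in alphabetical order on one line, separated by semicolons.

There is no surviving spouse, so the entire estate passes to Khalida's descendants per stirpes.
The estate is divided into 4 equal shares of 1/4 among Farouk, Zuhair, Hamid, Umar.
Farouk is living and takes 1/4.
Zuhair is living and takes 1/4.
Hamid is living and takes 1/4.
Umar predeceased; the 1/4 allotted to Umar's branch passes to Umar's issue by representation.
The 1/4 is divided into 2 equal shares of 1/8 among Widad, Maysoon.
Widad is living and takes 1/8.
Maysoon is living and takes 1/8.

Farouk 1/4; Hamid 1/4; Maysoon 1/8; Widad 1/8; Zuhair 1/4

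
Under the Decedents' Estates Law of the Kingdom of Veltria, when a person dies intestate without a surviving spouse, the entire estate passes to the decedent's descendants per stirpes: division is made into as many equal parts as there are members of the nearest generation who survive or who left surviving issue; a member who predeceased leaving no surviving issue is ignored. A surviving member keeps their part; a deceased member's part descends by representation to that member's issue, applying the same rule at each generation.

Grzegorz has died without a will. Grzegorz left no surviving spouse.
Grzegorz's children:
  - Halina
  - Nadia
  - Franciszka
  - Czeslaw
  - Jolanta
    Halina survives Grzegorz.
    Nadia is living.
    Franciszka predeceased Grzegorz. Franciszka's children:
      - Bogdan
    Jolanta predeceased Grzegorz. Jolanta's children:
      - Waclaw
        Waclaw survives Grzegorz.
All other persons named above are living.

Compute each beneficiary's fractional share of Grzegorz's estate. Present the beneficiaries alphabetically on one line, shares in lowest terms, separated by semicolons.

Bogdan 1/5; Czeslaw 1/5; Halina 1/5; Nadia 1/5; Waclaw 1/5

There is no surviving spouse, so the entire estate passes to Grzegorz's descendants per stirpes.
The estate is divided into 5 equal shares of 1/5 among Halina, Nadia, Franciszka, Czeslaw, Jolanta.
Halina is living and takes 1/5.
Nadia is living and takes 1/5.
Franciszka predeceased; the 1/5 allotted to Franciszka's branch passes to Franciszka's issue by representation.
Bogdan is the sole taker at this level and receives the full 1/5.
Czeslaw is living and takes 1/5.
Jolanta predeceased; the 1/5 allotted to Jolanta's branch passes to Jolanta's issue by representation.
Waclaw is the sole taker at this level and receives the full 1/5.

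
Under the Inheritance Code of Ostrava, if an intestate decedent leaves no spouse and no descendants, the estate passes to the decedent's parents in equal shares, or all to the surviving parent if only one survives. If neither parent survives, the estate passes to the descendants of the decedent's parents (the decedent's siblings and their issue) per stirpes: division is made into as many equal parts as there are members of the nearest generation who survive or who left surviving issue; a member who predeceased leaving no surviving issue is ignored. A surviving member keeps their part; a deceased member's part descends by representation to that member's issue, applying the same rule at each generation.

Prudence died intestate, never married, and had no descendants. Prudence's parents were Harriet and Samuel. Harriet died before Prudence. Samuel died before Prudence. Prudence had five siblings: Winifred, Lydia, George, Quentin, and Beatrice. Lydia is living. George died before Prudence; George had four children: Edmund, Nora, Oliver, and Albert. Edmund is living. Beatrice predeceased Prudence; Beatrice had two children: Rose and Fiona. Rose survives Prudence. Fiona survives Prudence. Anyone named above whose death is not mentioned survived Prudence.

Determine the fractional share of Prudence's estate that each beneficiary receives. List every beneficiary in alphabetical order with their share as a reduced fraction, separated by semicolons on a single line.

Albert 1/20; Edmund 1/20; Fiona 1/10; Lydia 1/5; Nora 1/20; Oliver 1/20; Quentin 1/5; Rose 1/10; Winifred 1/5

Neither parent survives and there are no descendants, so the estate passes to Prudence's siblings and their issue per stirpes.
The estate is divided into 5 equal shares of 1/5 among Winifred, Lydia, George, Quentin, Beatrice.
Winifred is living and takes 1/5.
Lydia is living and takes 1/5.
George predeceased; the 1/5 allotted to George's branch passes to George's issue by representation.
The 1/5 is divided into 4 equal shares of 1/20 among Edmund, Nora, Oliver, Albert.
Edmund is living and takes 1/20.
Nora is living and takes 1/20.
Oliver is living and takes 1/20.
Albert is living and takes 1/20.
Quentin is living and takes 1/5.
Beatrice predeceased; the 1/5 allotted to Beatrice's branch passes to Beatrice's issue by representation.
The 1/5 is divided into 2 equal shares of 1/10 among Rose, Fiona.
Rose is living and takes 1/10.
Fiona is living and takes 1/10.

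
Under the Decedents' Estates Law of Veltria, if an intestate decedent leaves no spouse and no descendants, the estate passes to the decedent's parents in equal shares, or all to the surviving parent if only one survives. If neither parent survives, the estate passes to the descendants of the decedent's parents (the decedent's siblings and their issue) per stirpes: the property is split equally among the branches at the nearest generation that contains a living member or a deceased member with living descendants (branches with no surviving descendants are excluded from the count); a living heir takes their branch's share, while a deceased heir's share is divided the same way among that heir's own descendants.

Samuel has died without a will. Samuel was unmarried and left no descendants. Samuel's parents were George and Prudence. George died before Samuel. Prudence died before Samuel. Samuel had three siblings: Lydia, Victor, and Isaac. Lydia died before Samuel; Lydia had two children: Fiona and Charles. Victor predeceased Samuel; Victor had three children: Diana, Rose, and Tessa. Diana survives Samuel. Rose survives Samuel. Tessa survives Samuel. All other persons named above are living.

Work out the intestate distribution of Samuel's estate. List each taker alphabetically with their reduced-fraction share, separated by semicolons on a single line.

Neither parent survives and there are no descendants, so the estate passes to Samuel's siblings and their issue per stirpes.
The estate is divided into 3 equal shares of 1/3 among Lydia, Victor, Isaac.
Lydia predeceased; the 1/3 allotted to Lydia's branch passes to Lydia's issue by representation.
The 1/3 is divided into 2 equal shares of 1/6 among Fiona, Charles.
Fiona is living and takes 1/6.
Charles is living and takes 1/6.
Victor predeceased; the 1/3 allotted to Victor's branch passes to Victor's issue by representation.
The 1/3 is divided into 3 equal shares of 1/9 among Diana, Rose, Tessa.
Diana is living and takes 1/9.
Rose is living and takes 1/9.
Tessa is living and takes 1/9.
Isaac is living and takes 1/3.

Charles 1/6; Diana 1/9; Fiona 1/6; Isaac 1/3; Rose 1/9; Tessa 1/9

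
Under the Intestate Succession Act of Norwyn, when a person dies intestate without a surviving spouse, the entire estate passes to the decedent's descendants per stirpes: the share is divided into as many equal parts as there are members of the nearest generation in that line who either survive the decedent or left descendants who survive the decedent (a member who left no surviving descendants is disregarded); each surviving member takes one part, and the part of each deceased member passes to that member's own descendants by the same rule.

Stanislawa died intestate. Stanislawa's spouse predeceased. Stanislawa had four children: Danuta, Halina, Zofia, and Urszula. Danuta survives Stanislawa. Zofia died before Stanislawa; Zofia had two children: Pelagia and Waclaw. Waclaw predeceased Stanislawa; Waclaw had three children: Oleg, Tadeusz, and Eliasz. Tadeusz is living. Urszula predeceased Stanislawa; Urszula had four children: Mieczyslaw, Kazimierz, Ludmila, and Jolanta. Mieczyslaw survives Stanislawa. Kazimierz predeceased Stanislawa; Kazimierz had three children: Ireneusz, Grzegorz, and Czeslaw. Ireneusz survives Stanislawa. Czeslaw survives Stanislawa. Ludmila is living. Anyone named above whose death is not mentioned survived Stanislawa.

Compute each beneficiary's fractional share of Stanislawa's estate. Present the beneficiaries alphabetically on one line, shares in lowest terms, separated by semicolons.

Czeslaw 1/48; Danuta 1/4; Eliasz 1/24; Grzegorz 1/48; Halina 1/4; Ireneusz 1/48; Jolanta 1/16; Ludmila 1/16; Mieczyslaw 1/16; Oleg 1/24; Pelagia 1/8; Tadeusz 1/24

There is no surviving spouse, so the entire estate passes to Stanislawa's descendants per stirpes.
The estate is divided into 4 equal shares of 1/4 among Danuta, Halina, Zofia, Urszula.
Danuta is living and takes 1/4.
Halina is living and takes 1/4.
Zofia predeceased; the 1/4 allotted to Zofia's branch passes to Zofia's issue by representation.
The 1/4 is divided into 2 equal shares of 1/8 among Pelagia, Waclaw.
Pelagia is living and takes 1/8.
Waclaw predeceased; the 1/8 allotted to Waclaw's branch passes to Waclaw's issue by representation.
The 1/8 is divided into 3 equal shares of 1/24 among Oleg, Tadeusz, Eliasz.
Oleg is living and takes 1/24.
Tadeusz is living and takes 1/24.
Eliasz is living and takes 1/24.
Urszula predeceased; the 1/4 allotted to Urszula's branch passes to Urszula's issue by representation.
The 1/4 is divided into 4 equal shares of 1/16 among Mieczyslaw, Kazimierz, Ludmila, Jolanta.
Mieczyslaw is living and takes 1/16.
Kazimierz predeceased; the 1/16 allotted to Kazimierz's branch passes to Kazimierz's issue by representation.
The 1/16 is divided into 3 equal shares of 1/48 among Ireneusz, Grzegorz, Czeslaw.
Ireneusz is living and takes 1/48.
Grzegorz is living and takes 1/48.
Czeslaw is living and takes 1/48.
Ludmila is living and takes 1/16.
Jolanta is living and takes 1/16.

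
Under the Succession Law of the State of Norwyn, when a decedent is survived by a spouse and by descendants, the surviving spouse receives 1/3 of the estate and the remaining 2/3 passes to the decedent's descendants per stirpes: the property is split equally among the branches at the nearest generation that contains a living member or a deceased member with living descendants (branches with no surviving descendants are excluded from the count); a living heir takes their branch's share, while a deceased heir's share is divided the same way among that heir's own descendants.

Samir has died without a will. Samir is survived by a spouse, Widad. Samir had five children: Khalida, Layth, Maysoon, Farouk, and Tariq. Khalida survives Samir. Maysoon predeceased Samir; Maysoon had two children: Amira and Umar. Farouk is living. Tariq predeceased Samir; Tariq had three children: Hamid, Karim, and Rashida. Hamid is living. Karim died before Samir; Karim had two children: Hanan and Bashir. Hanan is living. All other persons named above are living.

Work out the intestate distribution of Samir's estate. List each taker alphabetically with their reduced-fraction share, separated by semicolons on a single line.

Amira 1/15; Bashir 1/45; Farouk 2/15; Hamid 2/45; Hanan 1/45; Khalida 2/15; Layth 2/15; Rashida 2/45; Umar 1/15; Widad 1/3

Widad, as surviving spouse, takes 1/3.
The remaining 2/3 passes to Samir's descendants per stirpes.
The 2/3 is divided into 5 equal shares of 2/15 among Khalida, Layth, Maysoon, Farouk, Tariq.
Khalida is living and takes 2/15.
Layth is living and takes 2/15.
Maysoon predeceased; the 2/15 allotted to Maysoon's branch passes to Maysoon's issue by representation.
The 2/15 is divided into 2 equal shares of 1/15 among Amira, Umar.
Amira is living and takes 1/15.
Umar is living and takes 1/15.
Farouk is living and takes 2/15.
Tariq predeceased; the 2/15 allotted to Tariq's branch passes to Tariq's issue by representation.
The 2/15 is divided into 3 equal shares of 2/45 among Hamid, Karim, Rashida.
Hamid is living and takes 2/45.
Karim predeceased; the 2/45 allotted to Karim's branch passes to Karim's issue by representation.
The 2/45 is divided into 2 equal shares of 1/45 among Hanan, Bashir.
Hanan is living and takes 1/45.
Bashir is living and takes 1/45.
Rashida is living and takes 2/45.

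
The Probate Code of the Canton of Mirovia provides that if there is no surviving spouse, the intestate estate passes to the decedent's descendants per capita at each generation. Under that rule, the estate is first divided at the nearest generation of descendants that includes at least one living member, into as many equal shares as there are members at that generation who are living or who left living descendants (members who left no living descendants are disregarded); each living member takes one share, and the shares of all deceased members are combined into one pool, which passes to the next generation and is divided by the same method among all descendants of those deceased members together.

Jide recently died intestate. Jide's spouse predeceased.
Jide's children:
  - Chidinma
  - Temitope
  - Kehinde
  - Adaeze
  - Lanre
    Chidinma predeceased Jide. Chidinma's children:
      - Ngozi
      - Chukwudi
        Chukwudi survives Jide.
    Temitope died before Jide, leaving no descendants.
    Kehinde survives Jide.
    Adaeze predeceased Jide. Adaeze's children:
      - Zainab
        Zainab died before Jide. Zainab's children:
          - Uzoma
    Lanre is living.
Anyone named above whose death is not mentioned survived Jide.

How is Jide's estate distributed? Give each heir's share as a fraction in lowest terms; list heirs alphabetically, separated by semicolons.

Chukwudi 1/6; Kehinde 1/4; Lanre 1/4; Ngozi 1/6; Uzoma 1/6

There is no surviving spouse, so the entire estate passes to Jide's descendants per capita at each generation.
At generation 1 (Chidinma, Kehinde, Adaeze, Lanre) there are 4 shares of (1)/4 = 1/4 each.
Living: Kehinde and Lanre — each takes 1/4.
Deceased: Chidinma and Adaeze. Their combined 1/2 is pooled and carried to generation 2.
At generation 2 (Ngozi, Chukwudi, Zainab) there are 3 shares of (1/2)/3 = 1/6 each.
Living: Ngozi and Chukwudi — each takes 1/6.
Deceased: Zainab. That 1/6 share is carried to generation 3.
At generation 3 (Uzoma) there are 1 shares of (1/6)/1 = 1/6 each.
Living: Uzoma — each takes 1/6.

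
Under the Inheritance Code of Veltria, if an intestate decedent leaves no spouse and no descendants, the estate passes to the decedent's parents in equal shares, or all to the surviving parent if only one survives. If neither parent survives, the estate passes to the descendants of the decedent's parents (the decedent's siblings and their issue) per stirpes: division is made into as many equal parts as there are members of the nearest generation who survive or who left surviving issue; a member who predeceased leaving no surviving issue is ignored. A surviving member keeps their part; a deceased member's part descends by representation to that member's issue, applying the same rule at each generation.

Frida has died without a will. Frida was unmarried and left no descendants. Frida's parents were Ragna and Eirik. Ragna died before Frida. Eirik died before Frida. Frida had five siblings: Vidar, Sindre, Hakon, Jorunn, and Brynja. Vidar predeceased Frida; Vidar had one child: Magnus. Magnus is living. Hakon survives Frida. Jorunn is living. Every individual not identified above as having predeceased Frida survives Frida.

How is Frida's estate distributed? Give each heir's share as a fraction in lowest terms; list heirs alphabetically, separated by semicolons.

Neither parent survives and there are no descendants, so the estate passes to Frida's siblings and their issue per stirpes.
The estate is divided into 5 equal shares of 1/5 among Vidar, Sindre, Hakon, Jorunn, Brynja.
Vidar predeceased; the 1/5 allotted to Vidar's branch passes to Vidar's issue by representation.
Magnus is the sole taker at this level and receives the full 1/5.
Sindre is living and takes 1/5.
Hakon is living and takes 1/5.
Jorunn is living and takes 1/5.
Brynja is living and takes 1/5.

Brynja 1/5; Hakon 1/5; Jorunn 1/5; Magnus 1/5; Sindre 1/5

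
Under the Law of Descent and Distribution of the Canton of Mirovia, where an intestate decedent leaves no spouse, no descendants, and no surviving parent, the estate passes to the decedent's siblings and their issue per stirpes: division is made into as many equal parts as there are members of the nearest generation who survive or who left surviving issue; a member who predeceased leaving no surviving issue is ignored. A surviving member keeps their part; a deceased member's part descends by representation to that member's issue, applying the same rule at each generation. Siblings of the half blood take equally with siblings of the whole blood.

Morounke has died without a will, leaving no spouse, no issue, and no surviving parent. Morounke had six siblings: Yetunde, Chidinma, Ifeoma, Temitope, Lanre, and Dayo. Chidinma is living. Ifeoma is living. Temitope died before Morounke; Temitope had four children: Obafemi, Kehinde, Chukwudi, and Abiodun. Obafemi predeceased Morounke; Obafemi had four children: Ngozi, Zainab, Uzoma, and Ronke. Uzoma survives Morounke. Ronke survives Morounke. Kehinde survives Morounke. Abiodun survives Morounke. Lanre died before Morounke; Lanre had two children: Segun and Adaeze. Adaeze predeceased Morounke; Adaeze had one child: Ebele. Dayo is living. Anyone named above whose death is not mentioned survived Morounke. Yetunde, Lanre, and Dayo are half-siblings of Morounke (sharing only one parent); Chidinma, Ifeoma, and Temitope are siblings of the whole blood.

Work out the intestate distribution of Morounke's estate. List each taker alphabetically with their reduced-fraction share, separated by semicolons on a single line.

No spouse, descendants, or parent survives, so the estate passes to Morounke's siblings per stirpes.
Half-blood and whole-blood siblings take equally under the stated rule.
The estate is divided into 6 equal shares of 1/6 among Yetunde, Chidinma, Ifeoma, Temitope, Lanre, Dayo.
Yetunde is living and takes 1/6.
Chidinma is living and takes 1/6.
Ifeoma is living and takes 1/6.
Temitope predeceased; the 1/6 allotted to Temitope's branch passes to Temitope's issue by representation.
The 1/6 is divided into 4 equal shares of 1/24 among Obafemi, Kehinde, Chukwudi, Abiodun.
Obafemi predeceased; the 1/24 allotted to Obafemi's branch passes to Obafemi's issue by representation.
The 1/24 is divided into 4 equal shares of 1/96 among Ngozi, Zainab, Uzoma, Ronke.
Ngozi is living and takes 1/96.
Zainab is living and takes 1/96.
Uzoma is living and takes 1/96.
Ronke is living and takes 1/96.
Kehinde is living and takes 1/24.
Chukwudi is living and takes 1/24.
Abiodun is living and takes 1/24.
Lanre predeceased; the 1/6 allotted to Lanre's branch passes to Lanre's issue by representation.
The 1/6 is divided into 2 equal shares of 1/12 among Segun, Adaeze.
Segun is living and takes 1/12.
Adaeze predeceased; the 1/12 allotted to Adaeze's branch passes to Adaeze's issue by representation.
Ebele is the sole taker at this level and receives the full 1/12.
Dayo is living and takes 1/6.

Abiodun 1/24; Chidinma 1/6; Chukwudi 1/24; Dayo 1/6; Ebele 1/12; Ifeoma 1/6; Kehinde 1/24; Ngozi 1/96; Ronke 1/96; Segun 1/12; Uzoma 1/96; Yetunde 1/6; Zainab 1/96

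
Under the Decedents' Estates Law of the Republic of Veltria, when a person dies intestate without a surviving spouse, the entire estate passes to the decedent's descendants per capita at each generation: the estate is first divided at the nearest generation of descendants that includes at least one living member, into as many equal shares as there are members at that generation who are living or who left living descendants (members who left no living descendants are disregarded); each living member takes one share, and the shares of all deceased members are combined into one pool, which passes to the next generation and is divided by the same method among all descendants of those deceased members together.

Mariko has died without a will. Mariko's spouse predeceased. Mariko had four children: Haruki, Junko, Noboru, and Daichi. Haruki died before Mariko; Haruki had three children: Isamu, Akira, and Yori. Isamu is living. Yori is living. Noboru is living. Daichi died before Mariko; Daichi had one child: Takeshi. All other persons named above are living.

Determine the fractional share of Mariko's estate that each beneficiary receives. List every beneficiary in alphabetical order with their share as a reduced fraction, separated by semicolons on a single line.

Akira 1/8; Isamu 1/8; Junko 1/4; Noboru 1/4; Takeshi 1/8; Yori 1/8

There is no surviving spouse, so the entire estate passes to Mariko's descendants per capita at each generation.
At generation 1 (Haruki, Junko, Noboru, Daichi) there are 4 shares of (1)/4 = 1/4 each.
Living: Junko and Noboru — each takes 1/4.
Deceased: Haruki and Daichi. Their combined 1/2 is pooled and carried to generation 2.
At generation 2 (Isamu, Akira, Yori, Takeshi) there are 4 shares of (1/2)/4 = 1/8 each.
Living: Isamu, Akira, Yori, and Takeshi — each takes 1/8.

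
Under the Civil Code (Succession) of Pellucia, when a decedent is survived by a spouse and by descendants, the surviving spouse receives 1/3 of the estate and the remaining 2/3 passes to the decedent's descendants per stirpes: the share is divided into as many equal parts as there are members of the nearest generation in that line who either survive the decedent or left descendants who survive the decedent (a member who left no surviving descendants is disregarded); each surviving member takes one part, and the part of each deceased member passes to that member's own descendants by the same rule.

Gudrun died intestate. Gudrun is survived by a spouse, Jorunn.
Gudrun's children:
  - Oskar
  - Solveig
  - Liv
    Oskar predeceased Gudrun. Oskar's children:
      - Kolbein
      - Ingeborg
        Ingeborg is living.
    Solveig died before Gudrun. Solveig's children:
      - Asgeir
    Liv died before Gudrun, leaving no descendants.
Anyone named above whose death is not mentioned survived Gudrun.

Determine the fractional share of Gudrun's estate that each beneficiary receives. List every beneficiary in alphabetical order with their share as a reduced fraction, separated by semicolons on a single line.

Asgeir 1/3; Ingeborg 1/6; Jorunn 1/3; Kolbein 1/6

Jorunn, as surviving spouse, takes 1/3.
The remaining 2/3 passes to Gudrun's descendants per stirpes.
Liv left no surviving issue, so that branch lapses and is disregarded.
The 2/3 is divided into 2 equal shares of 1/3 among Oskar, Solveig.
Oskar predeceased; the 1/3 allotted to Oskar's branch passes to Oskar's issue by representation.
The 1/3 is divided into 2 equal shares of 1/6 among Kolbein, Ingeborg.
Kolbein is living and takes 1/6.
Ingeborg is living and takes 1/6.
Solveig predeceased; the 1/3 allotted to Solveig's branch passes to Solveig's issue by representation.
Asgeir is the sole taker at this level and receives the full 1/3.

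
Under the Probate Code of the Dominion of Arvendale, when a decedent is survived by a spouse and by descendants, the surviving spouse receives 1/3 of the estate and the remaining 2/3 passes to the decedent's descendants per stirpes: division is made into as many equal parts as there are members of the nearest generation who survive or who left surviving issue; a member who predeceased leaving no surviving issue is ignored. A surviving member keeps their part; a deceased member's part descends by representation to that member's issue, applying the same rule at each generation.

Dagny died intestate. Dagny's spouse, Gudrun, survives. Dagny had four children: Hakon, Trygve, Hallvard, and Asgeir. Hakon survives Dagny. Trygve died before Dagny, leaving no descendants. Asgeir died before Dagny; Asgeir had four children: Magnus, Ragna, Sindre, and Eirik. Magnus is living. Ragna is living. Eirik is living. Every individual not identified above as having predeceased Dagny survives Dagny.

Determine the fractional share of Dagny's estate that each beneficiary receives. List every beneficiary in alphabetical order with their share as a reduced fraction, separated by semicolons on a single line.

Eirik 1/18; Gudrun 1/3; Hakon 2/9; Hallvard 2/9; Magnus 1/18; Ragna 1/18; Sindre 1/18

Gudrun, as surviving spouse, takes 1/3.
The remaining 2/3 passes to Dagny's descendants per stirpes.
Trygve left no surviving issue, so that branch lapses and is disregarded.
The 2/3 is divided into 3 equal shares of 2/9 among Hakon, Hallvard, Asgeir.
Hakon is living and takes 2/9.
Hallvard is living and takes 2/9.
Asgeir predeceased; the 2/9 allotted to Asgeir's branch passes to Asgeir's issue by representation.
The 2/9 is divided into 4 equal shares of 1/18 among Magnus, Ragna, Sindre, Eirik.
Magnus is living and takes 1/18.
Ragna is living and takes 1/18.
Sindre is living and takes 1/18.
Eirik is living and takes 1/18.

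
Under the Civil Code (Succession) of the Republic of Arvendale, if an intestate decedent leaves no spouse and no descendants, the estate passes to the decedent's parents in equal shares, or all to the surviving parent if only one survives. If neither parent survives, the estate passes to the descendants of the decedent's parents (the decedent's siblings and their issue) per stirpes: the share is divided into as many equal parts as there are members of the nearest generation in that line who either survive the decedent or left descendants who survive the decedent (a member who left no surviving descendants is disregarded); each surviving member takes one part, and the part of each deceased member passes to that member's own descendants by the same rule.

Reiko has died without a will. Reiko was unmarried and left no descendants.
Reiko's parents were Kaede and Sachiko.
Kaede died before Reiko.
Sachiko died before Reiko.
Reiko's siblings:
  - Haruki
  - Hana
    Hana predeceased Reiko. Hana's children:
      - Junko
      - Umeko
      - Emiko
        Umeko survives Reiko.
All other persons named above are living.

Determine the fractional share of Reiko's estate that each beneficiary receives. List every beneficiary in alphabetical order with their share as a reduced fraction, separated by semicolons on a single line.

Emiko 1/6; Haruki 1/2; Junko 1/6; Umeko 1/6

Neither parent survives and there are no descendants, so the estate passes to Reiko's siblings and their issue per stirpes.
The estate is divided into 2 equal shares of 1/2 among Haruki, Hana.
Haruki is living and takes 1/2.
Hana predeceased; the 1/2 allotted to Hana's branch passes to Hana's issue by representation.
The 1/2 is divided into 3 equal shares of 1/6 among Junko, Umeko, Emiko.
Junko is living and takes 1/6.
Umeko is living and takes 1/6.
Emiko is living and takes 1/6.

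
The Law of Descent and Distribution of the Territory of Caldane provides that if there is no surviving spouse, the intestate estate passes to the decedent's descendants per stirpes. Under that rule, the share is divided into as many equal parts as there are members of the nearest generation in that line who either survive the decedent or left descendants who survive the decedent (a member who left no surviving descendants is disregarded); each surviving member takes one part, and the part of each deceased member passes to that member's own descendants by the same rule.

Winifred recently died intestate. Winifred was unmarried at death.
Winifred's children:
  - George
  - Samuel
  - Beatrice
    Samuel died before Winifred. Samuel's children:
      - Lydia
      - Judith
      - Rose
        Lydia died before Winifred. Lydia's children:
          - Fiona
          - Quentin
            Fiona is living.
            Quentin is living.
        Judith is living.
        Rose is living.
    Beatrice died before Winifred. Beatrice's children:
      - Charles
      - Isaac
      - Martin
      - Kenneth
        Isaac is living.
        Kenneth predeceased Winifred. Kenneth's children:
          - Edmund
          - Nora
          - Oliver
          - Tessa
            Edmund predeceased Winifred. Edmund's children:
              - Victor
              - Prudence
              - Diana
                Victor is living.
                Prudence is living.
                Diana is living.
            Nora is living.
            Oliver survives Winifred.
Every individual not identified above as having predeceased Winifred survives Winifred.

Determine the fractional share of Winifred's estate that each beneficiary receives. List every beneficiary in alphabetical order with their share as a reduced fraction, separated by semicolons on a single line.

Charles 1/12; Diana 1/144; Fiona 1/18; George 1/3; Isaac 1/12; Judith 1/9; Martin 1/12; Nora 1/48; Oliver 1/48; Prudence 1/144; Quentin 1/18; Rose 1/9; Tessa 1/48; Victor 1/144

There is no surviving spouse, so the entire estate passes to Winifred's descendants per stirpes.
The estate is divided into 3 equal shares of 1/3 among George, Samuel, Beatrice.
George is living and takes 1/3.
Samuel predeceased; the 1/3 allotted to Samuel's branch passes to Samuel's issue by representation.
The 1/3 is divided into 3 equal shares of 1/9 among Lydia, Judith, Rose.
Lydia predeceased; the 1/9 allotted to Lydia's branch passes to Lydia's issue by representation.
The 1/9 is divided into 2 equal shares of 1/18 among Fiona, Quentin.
Fiona is living and takes 1/18.
Quentin is living and takes 1/18.
Judith is living and takes 1/9.
Rose is living and takes 1/9.
Beatrice predeceased; the 1/3 allotted to Beatrice's branch passes to Beatrice's issue by representation.
The 1/3 is divided into 4 equal shares of 1/12 among Charles, Isaac, Martin, Kenneth.
Charles is living and takes 1/12.
Isaac is living and takes 1/12.
Martin is living and takes 1/12.
Kenneth predeceased; the 1/12 allotted to Kenneth's branch passes to Kenneth's issue by representation.
The 1/12 is divided into 4 equal shares of 1/48 among Edmund, Nora, Oliver, Tessa.
Edmund predeceased; the 1/48 allotted to Edmund's branch passes to Edmund's issue by representation.
The 1/48 is divided into 3 equal shares of 1/144 among Victor, Prudence, Diana.
Victor is living and takes 1/144.
Prudence is living and takes 1/144.
Diana is living and takes 1/144.
Nora is living and takes 1/48.
Oliver is living and takes 1/48.
Tessa is living and takes 1/48.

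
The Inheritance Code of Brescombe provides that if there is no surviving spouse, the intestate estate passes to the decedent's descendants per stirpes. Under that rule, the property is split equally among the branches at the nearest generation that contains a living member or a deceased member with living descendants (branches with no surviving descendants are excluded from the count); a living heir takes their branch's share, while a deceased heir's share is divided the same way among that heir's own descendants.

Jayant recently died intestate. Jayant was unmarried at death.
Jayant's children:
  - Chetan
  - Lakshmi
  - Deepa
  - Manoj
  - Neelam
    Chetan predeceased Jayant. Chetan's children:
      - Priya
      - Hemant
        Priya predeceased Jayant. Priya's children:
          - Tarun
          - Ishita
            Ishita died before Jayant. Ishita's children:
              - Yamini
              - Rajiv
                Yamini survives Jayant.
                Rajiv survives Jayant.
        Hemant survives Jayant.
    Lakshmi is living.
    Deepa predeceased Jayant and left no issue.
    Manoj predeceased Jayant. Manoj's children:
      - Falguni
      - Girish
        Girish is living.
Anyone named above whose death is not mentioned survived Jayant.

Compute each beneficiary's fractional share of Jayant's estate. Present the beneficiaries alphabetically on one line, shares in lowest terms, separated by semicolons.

There is no surviving spouse, so the entire estate passes to Jayant's descendants per stirpes.
Deepa left no surviving issue, so that branch lapses and is disregarded.
The estate is divided into 4 equal shares of 1/4 among Chetan, Lakshmi, Manoj, Neelam.
Chetan predeceased; the 1/4 allotted to Chetan's branch passes to Chetan's issue by representation.
The 1/4 is divided into 2 equal shares of 1/8 among Priya, Hemant.
Priya predeceased; the 1/8 allotted to Priya's branch passes to Priya's issue by representation.
The 1/8 is divided into 2 equal shares of 1/16 among Tarun, Ishita.
Tarun is living and takes 1/16.
Ishita predeceased; the 1/16 allotted to Ishita's branch passes to Ishita's issue by representation.
The 1/16 is divided into 2 equal shares of 1/32 among Yamini, Rajiv.
Yamini is living and takes 1/32.
Rajiv is living and takes 1/32.
Hemant is living and takes 1/8.
Lakshmi is living and takes 1/4.
Manoj predeceased; the 1/4 allotted to Manoj's branch passes to Manoj's issue by representation.
The 1/4 is divided into 2 equal shares of 1/8 among Falguni, Girish.
Falguni is living and takes 1/8.
Girish is living and takes 1/8.
Neelam is living and takes 1/4.

Falguni 1/8; Girish 1/8; Hemant 1/8; Lakshmi 1/4; Neelam 1/4; Rajiv 1/32; Tarun 1/16; Yamini 1/32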